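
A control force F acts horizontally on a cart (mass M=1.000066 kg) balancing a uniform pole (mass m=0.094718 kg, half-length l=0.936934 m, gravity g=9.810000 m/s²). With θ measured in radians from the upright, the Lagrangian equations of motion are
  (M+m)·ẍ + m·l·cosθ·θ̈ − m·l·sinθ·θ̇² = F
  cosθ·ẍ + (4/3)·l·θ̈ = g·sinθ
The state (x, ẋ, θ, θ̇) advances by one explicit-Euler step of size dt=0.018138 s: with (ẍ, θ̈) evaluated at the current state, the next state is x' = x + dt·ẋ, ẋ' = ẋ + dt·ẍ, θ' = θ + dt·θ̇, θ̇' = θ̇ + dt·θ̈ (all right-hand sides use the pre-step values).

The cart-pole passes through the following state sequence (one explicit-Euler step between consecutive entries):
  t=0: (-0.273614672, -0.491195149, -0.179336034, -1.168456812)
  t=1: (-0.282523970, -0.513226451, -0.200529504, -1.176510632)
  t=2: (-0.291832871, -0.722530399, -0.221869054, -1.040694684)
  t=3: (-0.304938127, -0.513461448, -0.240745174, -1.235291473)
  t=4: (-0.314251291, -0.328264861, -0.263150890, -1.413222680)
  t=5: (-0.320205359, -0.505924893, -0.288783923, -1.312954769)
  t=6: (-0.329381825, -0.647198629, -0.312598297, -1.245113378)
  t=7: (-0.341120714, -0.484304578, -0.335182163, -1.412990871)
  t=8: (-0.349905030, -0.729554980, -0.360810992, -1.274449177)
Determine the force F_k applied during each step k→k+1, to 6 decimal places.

step 0→1:
  ẍ = (ẋ'−ẋ)/dt = (-0.513226451−-0.491195149)/0.018138 = -1.214649
  θ̈ = (θ̇'−θ̇)/dt = (-1.176510632−-1.168456812)/0.018138 = -0.444030
  sinθ=-0.178376, cosθ=0.983962
  F = (M+m)·ẍ + m·l·cosθ·θ̈ − m·l·sinθ·θ̇² = -1.329778 + -0.038773 − -0.021612 = -1.346939
step 1→2:
  ẍ = (ẋ'−ẋ)/dt = (-0.722530399−-0.513226451)/0.018138 = -11.539527
  θ̈ = (θ̇'−θ̇)/dt = (-1.040694684−-1.176510632)/0.018138 = 7.487923
  sinθ=-0.199188, cosθ=0.979961
  F = (M+m)·ẍ + m·l·cosθ·θ̈ − m·l·sinθ·θ̇² = -12.633290 + 0.651196 − -0.024468 = -11.957626
step 2→3:
  ẍ = (ẋ'−ẋ)/dt = (-0.513461448−-0.722530399)/0.018138 = 11.526571
  θ̈ = (θ̇'−θ̇)/dt = (-1.235291473−-1.040694684)/0.018138 = -10.728679
  sinθ=-0.220053, cosθ=0.975488
  F = (M+m)·ẍ + m·l·cosθ·θ̈ − m·l·sinθ·θ̇² = 12.619106 + -0.928773 − -0.021150 = 11.711483
step 3→4:
  ẍ = (ẋ'−ẋ)/dt = (-0.328264861−-0.513461448)/0.018138 = 10.210419
  θ̈ = (θ̇'−θ̇)/dt = (-1.413222680−-1.235291473)/0.018138 = -9.809858
  sinθ=-0.238426, cosθ=0.971161
  F = (M+m)·ẍ + m·l·cosθ·θ̈ − m·l·sinθ·θ̇² = 11.178204 + -0.845464 − -0.032288 = 10.365027
step 4→5:
  ẍ = (ẋ'−ẋ)/dt = (-0.505924893−-0.328264861)/0.018138 = -9.794908
  θ̈ = (θ̇'−θ̇)/dt = (-1.312954769−-1.413222680)/0.018138 = 5.528058
  sinθ=-0.260124, cosθ=0.965575
  F = (M+m)·ẍ + m·l·cosθ·θ̈ − m·l·sinθ·θ̇² = -10.723308 + 0.473696 − -0.046105 = -10.203507
step 5→6:
  ẍ = (ẋ'−ẋ)/dt = (-0.647198629−-0.505924893)/0.018138 = -7.788827
  θ̈ = (θ̇'−θ̇)/dt = (-1.245113378−-1.312954769)/0.018138 = 3.740291
  sinθ=-0.284787, cosθ=0.958591
  F = (M+m)·ẍ + m·l·cosθ·θ̈ − m·l·sinθ·θ̇² = -8.527083 + 0.318185 − -0.043567 = -8.165330
step 6→7:
  ẍ = (ẋ'−ẋ)/dt = (-0.484304578−-0.647198629)/0.018138 = 8.980817
  θ̈ = (θ̇'−θ̇)/dt = (-1.412990871−-1.245113378)/0.018138 = -9.255568
  sinθ=-0.307532, cosθ=0.951538
  F = (M+m)·ẍ + m·l·cosθ·θ̈ − m·l·sinθ·θ̇² = 9.832054 + -0.781575 − -0.042311 = 9.092790
step 7→8:
  ẍ = (ẋ'−ẋ)/dt = (-0.729554980−-0.484304578)/0.018138 = -13.521359
  θ̈ = (θ̇'−θ̇)/dt = (-1.274449177−-1.412990871)/0.018138 = 7.638201
  sinθ=-0.328941, cosθ=0.944350
  F = (M+m)·ẍ + m·l·cosθ·θ̈ − m·l·sinθ·θ̇² = -14.802967 + 0.640126 − -0.058283 = -14.104558

F_0 = -1.346939 N
F_1 = -11.957626 N
F_2 = 11.711483 N
F_3 = 10.365027 N
F_4 = -10.203507 N
F_5 = -8.165330 N
F_6 = 9.092790 N
F_7 = -14.104558 N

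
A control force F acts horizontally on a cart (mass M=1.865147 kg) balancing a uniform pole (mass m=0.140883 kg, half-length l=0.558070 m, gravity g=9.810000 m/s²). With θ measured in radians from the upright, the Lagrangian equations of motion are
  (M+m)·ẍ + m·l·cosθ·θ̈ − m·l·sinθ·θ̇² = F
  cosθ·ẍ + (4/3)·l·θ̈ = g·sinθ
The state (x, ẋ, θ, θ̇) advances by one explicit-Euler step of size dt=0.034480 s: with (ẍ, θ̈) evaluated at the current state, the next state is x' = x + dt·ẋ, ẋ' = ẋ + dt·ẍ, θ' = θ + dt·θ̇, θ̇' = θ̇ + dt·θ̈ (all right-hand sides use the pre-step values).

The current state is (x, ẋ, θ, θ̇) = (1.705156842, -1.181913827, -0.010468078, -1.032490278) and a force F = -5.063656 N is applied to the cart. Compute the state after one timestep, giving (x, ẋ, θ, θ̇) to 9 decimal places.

(1.664404453, -1.273606577, -0.046068343, -0.914028020)

sinθ=-0.010467887, cosθ=0.999945210
temp = (F + m·l·θ̇²·sinθ)/(M+m) = (-5.063656 + -0.000877361)/2.006030 = -2.524654846
θ̈ = (g·sinθ − cosθ·temp)/(l·(4/3 − m·cos²θ/(M+m))) = 3.435680331
ẍ = temp − m·l·θ̈·cosθ/(M+m) = -2.659302502
Euler: x'=1.705156842+0.034480·-1.181913827=1.664404453, ẋ'=-1.181913827+0.034480·-2.659302502=-1.273606577
       θ'=-0.010468078+0.034480·-1.032490278=-0.046068343, θ̇'=-1.032490278+0.034480·3.435680331=-0.914028020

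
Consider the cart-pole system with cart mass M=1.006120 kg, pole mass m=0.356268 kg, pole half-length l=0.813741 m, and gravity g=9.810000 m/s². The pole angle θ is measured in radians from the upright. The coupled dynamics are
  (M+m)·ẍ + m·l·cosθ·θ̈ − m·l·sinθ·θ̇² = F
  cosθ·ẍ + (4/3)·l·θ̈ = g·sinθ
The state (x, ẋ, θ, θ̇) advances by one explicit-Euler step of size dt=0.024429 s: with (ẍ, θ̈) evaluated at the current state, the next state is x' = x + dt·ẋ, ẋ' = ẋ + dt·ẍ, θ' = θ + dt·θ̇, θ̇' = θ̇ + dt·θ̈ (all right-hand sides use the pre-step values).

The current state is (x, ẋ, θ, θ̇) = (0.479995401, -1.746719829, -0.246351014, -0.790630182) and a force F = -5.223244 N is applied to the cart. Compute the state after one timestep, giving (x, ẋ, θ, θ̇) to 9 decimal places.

(0.437324782, -1.848903375, -0.265665319, -0.753158622)

sinθ=-0.243866772, cosθ=0.969808743
temp = (F + m·l·θ̇²·sinθ)/(M+m) = (-5.223244 + -0.044193910)/1.362388 = -3.866327294
θ̈ = (g·sinθ − cosθ·temp)/(l·(4/3 − m·cos²θ/(M+m))) = 1.533896590
ẍ = temp − m·l·θ̈·cosθ/(M+m) = -4.182878798
Euler: x'=0.479995401+0.024429·-1.746719829=0.437324782, ẋ'=-1.746719829+0.024429·-4.182878798=-1.848903375
       θ'=-0.246351014+0.024429·-0.790630182=-0.265665319, θ̇'=-0.790630182+0.024429·1.533896590=-0.753158622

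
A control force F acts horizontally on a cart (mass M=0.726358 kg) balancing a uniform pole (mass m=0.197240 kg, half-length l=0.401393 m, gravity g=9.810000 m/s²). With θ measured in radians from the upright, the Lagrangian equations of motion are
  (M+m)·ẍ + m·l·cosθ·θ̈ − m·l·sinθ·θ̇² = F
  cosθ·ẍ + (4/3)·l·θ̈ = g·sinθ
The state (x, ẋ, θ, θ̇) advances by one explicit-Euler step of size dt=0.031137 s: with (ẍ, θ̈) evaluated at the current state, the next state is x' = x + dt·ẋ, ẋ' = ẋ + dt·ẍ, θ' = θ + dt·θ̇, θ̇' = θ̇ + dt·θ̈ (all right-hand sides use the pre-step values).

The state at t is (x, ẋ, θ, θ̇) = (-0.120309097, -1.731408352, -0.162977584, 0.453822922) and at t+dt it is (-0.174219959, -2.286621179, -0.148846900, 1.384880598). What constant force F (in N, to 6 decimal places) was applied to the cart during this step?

ẍ = (ẋ'−ẋ)/dt = (-2.286621179−-1.731408352)/0.031137 = -17.831288
θ̈ = (θ̇'−θ̇)/dt = (1.384880598−0.453822922)/0.031137 = 29.901971
sinθ=-0.162257, cosθ=0.986749
F = (M+m)·ẍ + m·l·cosθ·θ̈ − m·l·sinθ·θ̇² = -16.468942 + 2.335991 − -0.002646 = -14.130306

F = -14.130306 N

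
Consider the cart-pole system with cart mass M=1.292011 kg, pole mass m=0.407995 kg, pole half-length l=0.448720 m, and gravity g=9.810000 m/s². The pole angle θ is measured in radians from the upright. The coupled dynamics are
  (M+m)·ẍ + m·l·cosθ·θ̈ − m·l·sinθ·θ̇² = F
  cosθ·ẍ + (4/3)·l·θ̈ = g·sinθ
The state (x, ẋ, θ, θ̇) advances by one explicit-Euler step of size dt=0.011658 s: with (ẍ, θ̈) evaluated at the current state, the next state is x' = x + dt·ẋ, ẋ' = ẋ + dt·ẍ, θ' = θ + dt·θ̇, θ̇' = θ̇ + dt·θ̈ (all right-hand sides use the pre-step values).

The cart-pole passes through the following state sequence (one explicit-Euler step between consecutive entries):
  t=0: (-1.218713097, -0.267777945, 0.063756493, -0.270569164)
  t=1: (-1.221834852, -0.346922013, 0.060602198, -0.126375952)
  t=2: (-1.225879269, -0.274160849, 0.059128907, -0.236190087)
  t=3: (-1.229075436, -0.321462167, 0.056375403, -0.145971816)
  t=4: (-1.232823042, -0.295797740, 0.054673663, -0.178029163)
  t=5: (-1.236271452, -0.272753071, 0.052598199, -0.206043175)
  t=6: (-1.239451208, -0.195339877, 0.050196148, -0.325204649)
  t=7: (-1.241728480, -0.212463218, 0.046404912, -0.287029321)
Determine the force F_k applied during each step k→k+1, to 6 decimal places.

F_0 = -9.282101 N
F_1 = 8.888744 N
F_2 = -5.483931 N
F_3 = 3.239623 N
F_4 = 2.920858 N
F_5 = 9.419519 N
F_6 = -1.899206 N

step 0→1:
  ẍ = (ẋ'−ẋ)/dt = (-0.346922013−-0.267777945)/0.011658 = -6.788820
  θ̈ = (θ̇'−θ̇)/dt = (-0.126375952−-0.270569164)/0.011658 = 12.368606
  sinθ=0.063713, cosθ=0.997968
  F = (M+m)·ẍ + m·l·cosθ·θ̈ − m·l·sinθ·θ̇² = -11.541035 + 2.259788 − 0.000854 = -9.282101
step 1→2:
  ẍ = (ẋ'−ẋ)/dt = (-0.274160849−-0.346922013)/0.011658 = 6.241308
  θ̈ = (θ̇'−θ̇)/dt = (-0.236190087−-0.126375952)/0.011658 = -9.419638
  sinθ=0.060565, cosθ=0.998164
  F = (M+m)·ẍ + m·l·cosθ·θ̈ − m·l·sinθ·θ̇² = 10.610260 + -1.721339 − 0.000177 = 8.888744
step 2→3:
  ẍ = (ẋ'−ẋ)/dt = (-0.321462167−-0.274160849)/0.011658 = -4.057413
  θ̈ = (θ̇'−θ̇)/dt = (-0.145971816−-0.236190087)/0.011658 = 7.738743
  sinθ=0.059094, cosθ=0.998252
  F = (M+m)·ẍ + m·l·cosθ·θ̈ − m·l·sinθ·θ̇² = -6.897626 + 1.414298 − 0.000604 = -5.483931
step 3→4:
  ẍ = (ẋ'−ẋ)/dt = (-0.295797740−-0.321462167)/0.011658 = 2.201443
  θ̈ = (θ̇'−θ̇)/dt = (-0.178029163−-0.145971816)/0.011658 = -2.749815
  sinθ=0.056346, cosθ=0.998411
  F = (M+m)·ẍ + m·l·cosθ·θ̈ − m·l·sinθ·θ̇² = 3.742467 + -0.502624 − 0.000220 = 3.239623
step 4→5:
  ẍ = (ẋ'−ẋ)/dt = (-0.272753071−-0.295797740)/0.011658 = 1.976726
  θ̈ = (θ̇'−θ̇)/dt = (-0.206043175−-0.178029163)/0.011658 = -2.402986
  sinθ=0.054646, cosθ=0.998506
  F = (M+m)·ẍ + m·l·cosθ·θ̈ − m·l·sinθ·θ̇² = 3.360446 + -0.439271 − 0.000317 = 2.920858
step 5→6:
  ẍ = (ẋ'−ẋ)/dt = (-0.195339877−-0.272753071)/0.011658 = 6.640349
  θ̈ = (θ̇'−θ̇)/dt = (-0.325204649−-0.206043175)/0.011658 = -10.221434
  sinθ=0.052574, cosθ=0.998617
  F = (M+m)·ẍ + m·l·cosθ·θ̈ − m·l·sinθ·θ̇² = 11.288634 + -1.868706 − 0.000409 = 9.419519
step 6→7:
  ẍ = (ẋ'−ẋ)/dt = (-0.212463218−-0.195339877)/0.011658 = -1.468806
  θ̈ = (θ̇'−θ̇)/dt = (-0.287029321−-0.325204649)/0.011658 = 3.274604
  sinθ=0.050175, cosθ=0.998740
  F = (M+m)·ẍ + m·l·cosθ·θ̈ − m·l·sinθ·θ̇² = -2.496979 + 0.598745 − 0.000971 = -1.899206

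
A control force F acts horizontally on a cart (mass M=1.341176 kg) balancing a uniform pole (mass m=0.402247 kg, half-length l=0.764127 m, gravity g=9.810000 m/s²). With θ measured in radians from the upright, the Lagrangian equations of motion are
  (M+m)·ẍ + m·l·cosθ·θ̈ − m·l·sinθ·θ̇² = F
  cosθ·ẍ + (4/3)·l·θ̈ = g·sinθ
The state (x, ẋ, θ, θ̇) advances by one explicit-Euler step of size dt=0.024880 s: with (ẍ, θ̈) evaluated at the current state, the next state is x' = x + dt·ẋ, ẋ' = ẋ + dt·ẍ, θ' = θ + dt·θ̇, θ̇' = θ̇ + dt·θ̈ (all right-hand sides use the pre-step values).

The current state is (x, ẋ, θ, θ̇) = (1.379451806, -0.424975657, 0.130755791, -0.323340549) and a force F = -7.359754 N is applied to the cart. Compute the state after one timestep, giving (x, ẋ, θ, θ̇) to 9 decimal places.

sinθ=0.130383519, cosθ=0.991463634
temp = (F + m·l·θ̇²·sinθ)/(M+m) = (-7.359754 + 0.004189878)/1.743423 = -4.219035840
θ̈ = (g·sinθ − cosθ·temp)/(l·(4/3 − m·cos²θ/(M+m))) = 6.459938151
ẍ = temp − m·l·θ̈·cosθ/(M+m) = -5.348209497
Euler: x'=1.379451806+0.024880·-0.424975657=1.368878412, ẋ'=-0.424975657+0.024880·-5.348209497=-0.558039109
       θ'=0.130755791+0.024880·-0.323340549=0.122711078, θ̇'=-0.323340549+0.024880·6.459938151=-0.162617288

(1.368878412, -0.558039109, 0.122711078, -0.162617288)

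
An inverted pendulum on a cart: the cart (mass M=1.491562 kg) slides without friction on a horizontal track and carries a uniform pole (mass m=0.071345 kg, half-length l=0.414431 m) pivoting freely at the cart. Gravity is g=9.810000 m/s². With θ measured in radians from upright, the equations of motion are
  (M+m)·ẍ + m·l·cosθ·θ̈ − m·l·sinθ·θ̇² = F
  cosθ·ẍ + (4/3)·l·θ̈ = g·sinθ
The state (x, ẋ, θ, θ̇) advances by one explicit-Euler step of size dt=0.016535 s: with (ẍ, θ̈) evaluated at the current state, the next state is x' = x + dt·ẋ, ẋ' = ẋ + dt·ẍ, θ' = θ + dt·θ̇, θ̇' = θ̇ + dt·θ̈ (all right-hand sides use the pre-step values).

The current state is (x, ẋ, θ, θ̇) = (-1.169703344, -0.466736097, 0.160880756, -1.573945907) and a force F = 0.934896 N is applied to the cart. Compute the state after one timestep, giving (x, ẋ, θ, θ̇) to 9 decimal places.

(-1.177420825, -0.457283897, 0.134855560, -1.543807655)

sinθ=0.160187651, cosθ=0.987086580
temp = (F + m·l·θ̇²·sinθ)/(M+m) = (0.934896 + 0.011733415)/1.562907 = 0.605685056
θ̈ = (g·sinθ − cosθ·temp)/(l·(4/3 − m·cos²θ/(M+m))) = 1.822694433
ẍ = temp − m·l·θ̈·cosθ/(M+m) = 0.571648019
Euler: x'=-1.169703344+0.016535·-0.466736097=-1.177420825, ẋ'=-0.466736097+0.016535·0.571648019=-0.457283897
       θ'=0.160880756+0.016535·-1.573945907=0.134855560, θ̇'=-1.573945907+0.016535·1.822694433=-1.543807655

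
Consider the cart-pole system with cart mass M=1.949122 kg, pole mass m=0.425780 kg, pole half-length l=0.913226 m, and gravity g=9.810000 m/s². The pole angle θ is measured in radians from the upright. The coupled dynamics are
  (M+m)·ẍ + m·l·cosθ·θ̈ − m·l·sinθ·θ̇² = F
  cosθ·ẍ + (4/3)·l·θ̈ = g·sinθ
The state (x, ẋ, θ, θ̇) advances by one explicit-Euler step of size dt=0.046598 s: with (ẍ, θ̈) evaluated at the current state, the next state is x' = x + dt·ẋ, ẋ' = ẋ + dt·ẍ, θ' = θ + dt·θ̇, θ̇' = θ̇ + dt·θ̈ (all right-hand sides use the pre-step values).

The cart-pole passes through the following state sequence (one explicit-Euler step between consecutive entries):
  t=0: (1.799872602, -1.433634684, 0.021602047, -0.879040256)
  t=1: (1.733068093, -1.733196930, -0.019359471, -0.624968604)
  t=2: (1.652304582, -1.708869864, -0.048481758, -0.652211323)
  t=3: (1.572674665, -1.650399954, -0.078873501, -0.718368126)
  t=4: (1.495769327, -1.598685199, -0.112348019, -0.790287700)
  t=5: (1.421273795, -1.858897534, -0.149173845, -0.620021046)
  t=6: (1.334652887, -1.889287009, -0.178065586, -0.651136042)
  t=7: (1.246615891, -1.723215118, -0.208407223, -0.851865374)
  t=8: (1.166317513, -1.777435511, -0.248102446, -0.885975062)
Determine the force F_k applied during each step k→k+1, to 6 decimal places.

step 0→1:
  ẍ = (ẋ'−ẋ)/dt = (-1.733196930−-1.433634684)/0.046598 = -6.428650
  θ̈ = (θ̇'−θ̇)/dt = (-0.624968604−-0.879040256)/0.046598 = 5.452415
  sinθ=0.021600, cosθ=0.999767
  F = (M+m)·ẍ + m·l·cosθ·θ̈ − m·l·sinθ·θ̇² = -15.267414 + 2.119586 − 0.006490 = -13.154318
step 1→2:
  ẍ = (ẋ'−ẋ)/dt = (-1.708869864−-1.733196930)/0.046598 = 0.522062
  θ̈ = (θ̇'−θ̇)/dt = (-0.652211323−-0.624968604)/0.046598 = -0.584633
  sinθ=-0.019358, cosθ=0.999813
  F = (M+m)·ẍ + m·l·cosθ·θ̈ − m·l·sinθ·θ̇² = 1.239847 + -0.227282 − -0.002940 = 1.015505
step 2→3:
  ẍ = (ẋ'−ẋ)/dt = (-1.650399954−-1.708869864)/0.046598 = 1.254773
  θ̈ = (θ̇'−θ̇)/dt = (-0.718368126−-0.652211323)/0.046598 = -1.419735
  sinθ=-0.048463, cosθ=0.998825
  F = (M+m)·ẍ + m·l·cosθ·θ̈ − m·l·sinθ·θ̇² = 2.979963 + -0.551392 − -0.008016 = 2.436587
step 3→4:
  ẍ = (ẋ'−ẋ)/dt = (-1.598685199−-1.650399954)/0.046598 = 1.109806
  θ̈ = (θ̇'−θ̇)/dt = (-0.790287700−-0.718368126)/0.046598 = -1.543405
  sinθ=-0.078792, cosθ=0.996891
  F = (M+m)·ẍ + m·l·cosθ·θ̈ − m·l·sinθ·θ̇² = 2.635681 + -0.598262 − -0.015810 = 2.053230
step 4→5:
  ẍ = (ẋ'−ẋ)/dt = (-1.858897534−-1.598685199)/0.046598 = -5.584195
  θ̈ = (θ̇'−θ̇)/dt = (-0.620021046−-0.790287700)/0.046598 = 3.653948
  sinθ=-0.112112, cosθ=0.993696
  F = (M+m)·ẍ + m·l·cosθ·θ̈ − m·l·sinθ·θ̇² = -13.261917 + 1.411820 − -0.027226 = -11.822871
step 5→6:
  ẍ = (ẋ'−ẋ)/dt = (-1.889287009−-1.858897534)/0.046598 = -0.652163
  θ̈ = (θ̇'−θ̇)/dt = (-0.651136042−-0.620021046)/0.046598 = -0.667732
  sinθ=-0.148621, cosθ=0.988894
  F = (M+m)·ẍ + m·l·cosθ·θ̈ − m·l·sinθ·θ̇² = -1.548822 + -0.256753 − -0.022216 = -1.783360
step 6→7:
  ẍ = (ẋ'−ẋ)/dt = (-1.723215118−-1.889287009)/0.046598 = 3.563927
  θ̈ = (θ̇'−θ̇)/dt = (-0.851865374−-0.651136042)/0.046598 = -4.307681
  sinθ=-0.177126, cosθ=0.984188
  F = (M+m)·ẍ + m·l·cosθ·θ̈ − m·l·sinθ·θ̇² = 8.463978 + -1.648486 − -0.029200 = 6.844693
step 7→8:
  ẍ = (ẋ'−ẋ)/dt = (-1.777435511−-1.723215118)/0.046598 = -1.163578
  θ̈ = (θ̇'−θ̇)/dt = (-0.885975062−-0.851865374)/0.046598 = -0.731999
  sinθ=-0.206902, cosθ=0.978362
  F = (M+m)·ẍ + m·l·cosθ·θ̈ − m·l·sinθ·θ̇² = -2.763383 + -0.278467 − -0.058381 = -2.983469

F_0 = -13.154318 N
F_1 = 1.015505 N
F_2 = 2.436587 N
F_3 = 2.053230 N
F_4 = -11.822871 N
F_5 = -1.783360 N
F_6 = 6.844693 N
F_7 = -2.983469 N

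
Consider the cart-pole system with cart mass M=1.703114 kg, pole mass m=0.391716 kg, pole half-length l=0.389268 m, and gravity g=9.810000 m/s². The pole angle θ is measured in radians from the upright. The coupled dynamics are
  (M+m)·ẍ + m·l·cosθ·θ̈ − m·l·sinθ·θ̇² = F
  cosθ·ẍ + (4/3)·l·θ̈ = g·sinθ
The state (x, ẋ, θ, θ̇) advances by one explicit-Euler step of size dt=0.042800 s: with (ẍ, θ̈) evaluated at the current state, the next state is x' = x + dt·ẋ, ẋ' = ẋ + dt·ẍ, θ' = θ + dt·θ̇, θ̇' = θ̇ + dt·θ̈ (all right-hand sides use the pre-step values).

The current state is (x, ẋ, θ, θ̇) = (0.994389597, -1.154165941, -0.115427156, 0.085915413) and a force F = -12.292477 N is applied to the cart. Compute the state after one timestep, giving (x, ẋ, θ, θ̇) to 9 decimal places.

sinθ=-0.115171012, cosθ=0.993345679
temp = (F + m·l·θ̇²·sinθ)/(M+m) = (-12.292477 + -0.000129630)/2.094830 = -5.868068831
θ̈ = (g·sinθ − cosθ·temp)/(l·(4/3 − m·cos²θ/(M+m))) = 10.508044394
ẍ = temp − m·l·θ̈·cosθ/(M+m) = -6.627858766
Euler: x'=0.994389597+0.042800·-1.154165941=0.944991295, ẋ'=-1.154165941+0.042800·-6.627858766=-1.437838296
       θ'=-0.115427156+0.042800·0.085915413=-0.111749976, θ̇'=0.085915413+0.042800·10.508044394=0.535659713

(0.944991295, -1.437838296, -0.111749976, 0.535659713)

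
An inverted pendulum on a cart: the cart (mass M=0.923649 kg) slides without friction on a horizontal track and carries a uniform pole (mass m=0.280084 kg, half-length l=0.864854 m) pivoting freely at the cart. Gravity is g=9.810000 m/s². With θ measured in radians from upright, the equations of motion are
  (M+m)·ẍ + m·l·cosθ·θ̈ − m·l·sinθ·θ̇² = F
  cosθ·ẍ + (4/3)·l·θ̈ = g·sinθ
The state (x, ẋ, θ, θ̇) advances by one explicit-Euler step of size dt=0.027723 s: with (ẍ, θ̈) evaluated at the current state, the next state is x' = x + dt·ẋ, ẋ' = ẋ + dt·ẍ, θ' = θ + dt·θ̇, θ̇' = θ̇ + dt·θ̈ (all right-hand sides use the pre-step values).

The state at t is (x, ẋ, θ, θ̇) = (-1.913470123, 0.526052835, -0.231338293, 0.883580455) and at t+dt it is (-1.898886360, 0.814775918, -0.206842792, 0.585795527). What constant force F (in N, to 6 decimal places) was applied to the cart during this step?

F = 10.047116 N

ẍ = (ẋ'−ẋ)/dt = (0.814775918−0.526052835)/0.027723 = 10.414569
θ̈ = (θ̇'−θ̇)/dt = (0.585795527−0.883580455)/0.027723 = -10.741440
sinθ=-0.229280, cosθ=0.973360
F = (M+m)·ẍ + m·l·cosθ·θ̈ − m·l·sinθ·θ̇² = 12.536360 + -2.532604 − -0.043360 = 10.047116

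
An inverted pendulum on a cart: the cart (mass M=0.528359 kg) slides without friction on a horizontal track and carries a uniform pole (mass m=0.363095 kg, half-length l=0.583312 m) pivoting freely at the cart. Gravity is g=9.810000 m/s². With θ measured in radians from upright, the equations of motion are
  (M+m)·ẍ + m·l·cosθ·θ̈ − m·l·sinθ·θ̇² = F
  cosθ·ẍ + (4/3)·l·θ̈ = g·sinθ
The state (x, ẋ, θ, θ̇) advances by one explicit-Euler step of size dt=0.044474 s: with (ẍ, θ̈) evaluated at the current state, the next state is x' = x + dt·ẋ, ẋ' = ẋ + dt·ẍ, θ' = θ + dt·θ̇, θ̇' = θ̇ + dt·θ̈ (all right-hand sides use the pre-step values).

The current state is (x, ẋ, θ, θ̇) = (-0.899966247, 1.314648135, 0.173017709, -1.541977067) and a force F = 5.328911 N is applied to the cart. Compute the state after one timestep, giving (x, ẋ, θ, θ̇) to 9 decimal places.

(-0.841498586, 1.666535537, 0.104439821, -1.891091856)

sinθ=0.172155782, cosθ=0.985069737
temp = (F + m·l·θ̇²·sinθ)/(M+m) = (5.328911 + 0.086695913)/0.891454 = 6.075026768
θ̈ = (g·sinθ − cosθ·temp)/(l·(4/3 − m·cos²θ/(M+m))) = -7.849862596
ẍ = temp − m·l·θ̈·cosθ/(M+m) = 7.912204925
Euler: x'=-0.899966247+0.044474·1.314648135=-0.841498586, ẋ'=1.314648135+0.044474·7.912204925=1.666535537
       θ'=0.173017709+0.044474·-1.541977067=0.104439821, θ̇'=-1.541977067+0.044474·-7.849862596=-1.891091856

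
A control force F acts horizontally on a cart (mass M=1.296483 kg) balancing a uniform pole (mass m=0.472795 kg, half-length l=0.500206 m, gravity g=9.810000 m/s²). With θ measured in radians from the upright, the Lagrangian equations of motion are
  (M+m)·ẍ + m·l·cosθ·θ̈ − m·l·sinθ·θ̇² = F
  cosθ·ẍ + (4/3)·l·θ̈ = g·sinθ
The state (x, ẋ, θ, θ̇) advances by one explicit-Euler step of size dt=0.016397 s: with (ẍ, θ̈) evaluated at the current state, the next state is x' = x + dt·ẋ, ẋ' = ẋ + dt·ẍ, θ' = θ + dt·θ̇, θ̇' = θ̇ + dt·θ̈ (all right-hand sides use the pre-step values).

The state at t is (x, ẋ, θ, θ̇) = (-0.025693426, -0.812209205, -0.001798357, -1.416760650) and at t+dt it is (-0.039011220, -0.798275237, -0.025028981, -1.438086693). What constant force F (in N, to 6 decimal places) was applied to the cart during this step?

F = 1.196778 N

ẍ = (ẋ'−ẋ)/dt = (-0.798275237−-0.812209205)/0.016397 = 0.849788
θ̈ = (θ̇'−θ̇)/dt = (-1.438086693−-1.416760650)/0.016397 = -1.300606
sinθ=-0.001798, cosθ=0.999998
F = (M+m)·ẍ + m·l·cosθ·θ̈ − m·l·sinθ·θ̇² = 1.503511 + -0.307586 − -0.000854 = 1.196778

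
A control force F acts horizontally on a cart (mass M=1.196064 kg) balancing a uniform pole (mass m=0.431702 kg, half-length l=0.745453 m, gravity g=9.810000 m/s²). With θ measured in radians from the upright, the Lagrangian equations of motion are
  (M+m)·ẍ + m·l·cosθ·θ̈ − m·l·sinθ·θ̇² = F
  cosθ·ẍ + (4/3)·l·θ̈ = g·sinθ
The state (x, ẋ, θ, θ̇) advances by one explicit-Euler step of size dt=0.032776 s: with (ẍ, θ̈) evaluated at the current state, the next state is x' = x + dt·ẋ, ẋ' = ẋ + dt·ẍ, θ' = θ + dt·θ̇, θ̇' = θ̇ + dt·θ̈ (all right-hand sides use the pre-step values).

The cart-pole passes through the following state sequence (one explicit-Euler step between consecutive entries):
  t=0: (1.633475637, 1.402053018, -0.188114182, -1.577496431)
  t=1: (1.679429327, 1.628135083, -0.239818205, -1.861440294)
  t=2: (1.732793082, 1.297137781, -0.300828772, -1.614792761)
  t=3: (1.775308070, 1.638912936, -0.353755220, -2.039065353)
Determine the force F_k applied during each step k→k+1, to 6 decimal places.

step 0→1:
  ẍ = (ẋ'−ẋ)/dt = (1.628135083−1.402053018)/0.032776 = 6.897793
  θ̈ = (θ̇'−θ̇)/dt = (-1.861440294−-1.577496431)/0.032776 = -8.663164
  sinθ=-0.187007, cosθ=0.982359
  F = (M+m)·ẍ + m·l·cosθ·θ̈ − m·l·sinθ·θ̇² = 11.227993 + -2.738741 − -0.149761 = 8.639013
step 1→2:
  ẍ = (ẋ'−ẋ)/dt = (1.297137781−1.628135083)/0.032776 = -10.098771
  θ̈ = (θ̇'−θ̇)/dt = (-1.614792761−-1.861440294)/0.032776 = 7.525248
  sinθ=-0.237526, cosθ=0.971381
  F = (M+m)·ẍ + m·l·cosθ·θ̈ − m·l·sinθ·θ̇² = -16.438435 + 2.352420 − -0.264858 = -13.821157
step 2→3:
  ẍ = (ẋ'−ẋ)/dt = (1.638912936−1.297137781)/0.032776 = 10.427604
  θ̈ = (θ̇'−θ̇)/dt = (-2.039065353−-1.614792761)/0.032776 = -12.944612
  sinθ=-0.296312, cosθ=0.955091
  F = (M+m)·ẍ + m·l·cosθ·θ̈ − m·l·sinθ·θ̇² = 16.973700 + -3.978673 − -0.248649 = 13.243676

F_0 = 8.639013 N
F_1 = -13.821157 N
F_2 = 13.243676 N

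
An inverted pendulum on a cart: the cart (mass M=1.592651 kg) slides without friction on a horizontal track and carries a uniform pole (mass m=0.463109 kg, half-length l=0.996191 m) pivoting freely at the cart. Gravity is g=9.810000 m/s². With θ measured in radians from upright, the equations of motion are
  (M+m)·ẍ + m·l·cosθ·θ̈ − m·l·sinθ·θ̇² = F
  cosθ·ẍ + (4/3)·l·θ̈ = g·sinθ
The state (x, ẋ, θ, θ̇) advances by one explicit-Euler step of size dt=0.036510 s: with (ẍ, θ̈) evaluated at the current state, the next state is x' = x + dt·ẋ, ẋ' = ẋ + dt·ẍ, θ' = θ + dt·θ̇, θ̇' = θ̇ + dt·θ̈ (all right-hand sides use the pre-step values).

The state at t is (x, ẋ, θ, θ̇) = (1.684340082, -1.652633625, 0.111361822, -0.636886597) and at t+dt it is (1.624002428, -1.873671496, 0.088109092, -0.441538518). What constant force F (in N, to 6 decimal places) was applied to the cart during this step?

ẍ = (ẋ'−ẋ)/dt = (-1.873671496−-1.652633625)/0.036510 = -6.054173
θ̈ = (θ̇'−θ̇)/dt = (-0.441538518−-0.636886597)/0.036510 = 5.350536
sinθ=0.111132, cosθ=0.993806
F = (M+m)·ẍ + m·l·cosθ·θ̈ − m·l·sinθ·θ̇² = -12.445928 + 2.453153 − 0.020796 = -10.013571

F = -10.013571 N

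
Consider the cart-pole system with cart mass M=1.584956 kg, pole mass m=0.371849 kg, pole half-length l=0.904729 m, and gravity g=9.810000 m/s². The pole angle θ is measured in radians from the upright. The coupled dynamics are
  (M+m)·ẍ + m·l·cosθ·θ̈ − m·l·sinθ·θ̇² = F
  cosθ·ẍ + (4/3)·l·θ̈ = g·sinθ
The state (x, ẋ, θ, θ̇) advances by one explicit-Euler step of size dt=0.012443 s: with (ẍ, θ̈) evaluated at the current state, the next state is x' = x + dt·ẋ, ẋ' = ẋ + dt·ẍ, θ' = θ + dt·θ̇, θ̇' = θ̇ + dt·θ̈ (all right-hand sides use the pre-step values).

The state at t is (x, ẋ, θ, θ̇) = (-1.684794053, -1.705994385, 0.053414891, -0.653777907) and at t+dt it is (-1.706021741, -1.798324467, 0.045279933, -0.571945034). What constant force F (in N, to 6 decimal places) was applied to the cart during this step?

ẍ = (ẋ'−ẋ)/dt = (-1.798324467−-1.705994385)/0.012443 = -7.420243
θ̈ = (θ̇'−θ̇)/dt = (-0.571945034−-0.653777907)/0.012443 = 6.576619
sinθ=0.053389, cosθ=0.998574
F = (M+m)·ẍ + m·l·cosθ·θ̈ − m·l·sinθ·θ̇² = -14.519968 + 2.209368 − 0.007677 = -12.318278

F = -12.318278 N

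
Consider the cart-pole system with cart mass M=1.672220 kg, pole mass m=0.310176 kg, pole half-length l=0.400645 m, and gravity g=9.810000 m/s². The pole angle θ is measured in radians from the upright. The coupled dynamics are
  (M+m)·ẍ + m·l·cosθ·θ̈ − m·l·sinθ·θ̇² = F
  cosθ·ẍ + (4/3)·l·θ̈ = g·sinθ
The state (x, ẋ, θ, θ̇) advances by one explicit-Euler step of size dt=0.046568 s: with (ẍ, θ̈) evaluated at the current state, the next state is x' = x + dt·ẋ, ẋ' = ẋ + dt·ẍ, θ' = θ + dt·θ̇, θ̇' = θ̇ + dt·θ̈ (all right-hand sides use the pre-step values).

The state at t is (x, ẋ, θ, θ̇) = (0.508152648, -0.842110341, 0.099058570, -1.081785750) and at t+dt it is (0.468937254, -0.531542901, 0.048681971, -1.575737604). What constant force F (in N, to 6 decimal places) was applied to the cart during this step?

F = 11.894760 N

ẍ = (ẋ'−ẋ)/dt = (-0.531542901−-0.842110341)/0.046568 = 6.669117
θ̈ = (θ̇'−θ̇)/dt = (-1.575737604−-1.081785750)/0.046568 = -10.607109
sinθ=0.098897, cosθ=0.995098
F = (M+m)·ẍ + m·l·cosθ·θ̈ − m·l·sinθ·θ̇² = 13.220831 + -1.311688 − 0.014382 = 11.894760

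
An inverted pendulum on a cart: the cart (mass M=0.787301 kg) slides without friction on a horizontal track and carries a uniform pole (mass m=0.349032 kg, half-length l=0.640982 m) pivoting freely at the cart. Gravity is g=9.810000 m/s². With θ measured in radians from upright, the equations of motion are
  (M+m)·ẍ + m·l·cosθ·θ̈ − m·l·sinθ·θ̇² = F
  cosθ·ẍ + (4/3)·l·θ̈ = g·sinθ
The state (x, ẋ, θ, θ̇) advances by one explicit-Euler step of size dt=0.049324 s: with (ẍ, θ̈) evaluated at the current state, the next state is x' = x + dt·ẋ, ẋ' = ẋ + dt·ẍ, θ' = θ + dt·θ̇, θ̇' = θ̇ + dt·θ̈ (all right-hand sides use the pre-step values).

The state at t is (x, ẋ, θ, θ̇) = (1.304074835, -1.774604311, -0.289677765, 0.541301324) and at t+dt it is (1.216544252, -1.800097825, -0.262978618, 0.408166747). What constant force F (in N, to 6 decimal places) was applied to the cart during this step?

ẍ = (ẋ'−ẋ)/dt = (-1.800097825−-1.774604311)/0.049324 = -0.516858
θ̈ = (θ̇'−θ̇)/dt = (0.408166747−0.541301324)/0.049324 = -2.699185
sinθ=-0.285643, cosθ=0.958336
F = (M+m)·ẍ + m·l·cosθ·θ̈ − m·l·sinθ·θ̇² = -0.587323 + -0.578711 − -0.018725 = -1.147309

F = -1.147309 N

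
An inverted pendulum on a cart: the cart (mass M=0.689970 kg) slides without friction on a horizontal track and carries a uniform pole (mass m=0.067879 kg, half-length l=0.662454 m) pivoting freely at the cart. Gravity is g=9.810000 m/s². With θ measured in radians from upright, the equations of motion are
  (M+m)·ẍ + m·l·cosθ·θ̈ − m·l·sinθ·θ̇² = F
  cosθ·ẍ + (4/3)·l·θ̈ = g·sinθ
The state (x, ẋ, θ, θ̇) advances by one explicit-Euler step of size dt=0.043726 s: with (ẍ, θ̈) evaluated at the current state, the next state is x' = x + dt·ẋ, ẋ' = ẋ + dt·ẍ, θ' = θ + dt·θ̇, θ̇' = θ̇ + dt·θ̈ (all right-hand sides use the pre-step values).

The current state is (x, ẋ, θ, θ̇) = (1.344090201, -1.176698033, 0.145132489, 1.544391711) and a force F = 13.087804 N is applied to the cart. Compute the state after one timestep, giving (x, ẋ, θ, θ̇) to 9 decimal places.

(1.292637903, -0.371857844, 0.212662561, 0.713003254)

sinθ=0.144623527, cosθ=0.989486754
temp = (F + m·l·θ̇²·sinθ)/(M+m) = (13.087804 + 0.015511187)/0.757849 = 17.290139839
θ̈ = (g·sinθ − cosθ·temp)/(l·(4/3 − m·cos²θ/(M+m))) = -19.013595051
ẍ = temp − m·l·θ̈·cosθ/(M+m) = 18.406444416
Euler: x'=1.344090201+0.043726·-1.176698033=1.292637903, ẋ'=-1.176698033+0.043726·18.406444416=-0.371857844
       θ'=0.145132489+0.043726·1.544391711=0.212662561, θ̇'=1.544391711+0.043726·-19.013595051=0.713003254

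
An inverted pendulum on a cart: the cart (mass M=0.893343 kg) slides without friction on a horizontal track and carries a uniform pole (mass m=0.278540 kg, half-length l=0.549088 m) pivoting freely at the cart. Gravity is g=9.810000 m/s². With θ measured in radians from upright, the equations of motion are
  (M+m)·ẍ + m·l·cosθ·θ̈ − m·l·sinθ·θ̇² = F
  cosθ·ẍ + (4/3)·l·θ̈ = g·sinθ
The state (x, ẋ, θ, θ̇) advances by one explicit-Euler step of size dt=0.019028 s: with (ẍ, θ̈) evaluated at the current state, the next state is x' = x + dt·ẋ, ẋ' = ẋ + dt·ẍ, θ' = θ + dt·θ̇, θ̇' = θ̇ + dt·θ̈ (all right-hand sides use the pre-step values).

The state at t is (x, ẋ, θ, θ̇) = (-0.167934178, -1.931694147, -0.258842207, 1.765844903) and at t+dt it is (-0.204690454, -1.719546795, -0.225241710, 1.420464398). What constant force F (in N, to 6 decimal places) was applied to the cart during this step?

F = 10.504037 N

ẍ = (ẋ'−ẋ)/dt = (-1.719546795−-1.931694147)/0.019028 = 11.149220
θ̈ = (θ̇'−θ̇)/dt = (1.420464398−1.765844903)/0.019028 = -18.151172
sinθ=-0.255962, cosθ=0.966687
F = (M+m)·ẍ + m·l·cosθ·θ̈ − m·l·sinθ·θ̇² = 13.065581 + -2.683614 − -0.122070 = 10.504037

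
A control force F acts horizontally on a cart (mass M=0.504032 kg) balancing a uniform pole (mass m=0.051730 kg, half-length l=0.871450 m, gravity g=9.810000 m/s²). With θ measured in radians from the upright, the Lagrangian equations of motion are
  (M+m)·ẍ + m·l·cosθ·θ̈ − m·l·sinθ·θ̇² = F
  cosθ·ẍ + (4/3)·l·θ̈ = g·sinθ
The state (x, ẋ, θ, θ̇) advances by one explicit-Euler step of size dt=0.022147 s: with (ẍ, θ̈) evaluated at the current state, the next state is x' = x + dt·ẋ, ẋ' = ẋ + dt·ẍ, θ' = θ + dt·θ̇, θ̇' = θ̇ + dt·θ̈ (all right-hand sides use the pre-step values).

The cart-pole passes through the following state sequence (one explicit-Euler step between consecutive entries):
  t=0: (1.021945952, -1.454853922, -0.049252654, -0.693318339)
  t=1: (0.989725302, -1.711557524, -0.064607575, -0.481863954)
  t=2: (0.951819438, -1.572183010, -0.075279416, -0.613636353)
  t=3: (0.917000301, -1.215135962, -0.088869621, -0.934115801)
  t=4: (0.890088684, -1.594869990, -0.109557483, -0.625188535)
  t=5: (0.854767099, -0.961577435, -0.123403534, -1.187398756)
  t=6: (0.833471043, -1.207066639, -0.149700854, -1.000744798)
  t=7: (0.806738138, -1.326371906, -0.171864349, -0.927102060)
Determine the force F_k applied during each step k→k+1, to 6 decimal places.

step 0→1:
  ẍ = (ẋ'−ẋ)/dt = (-1.711557524−-1.454853922)/0.022147 = -11.590897
  θ̈ = (θ̇'−θ̇)/dt = (-0.481863954−-0.693318339)/0.022147 = 9.547767
  sinθ=-0.049233, cosθ=0.998787
  F = (M+m)·ẍ + m·l·cosθ·θ̈ − m·l·sinθ·θ̇² = -6.441780 + 0.429892 − -0.001067 = -6.010821
step 1→2:
  ẍ = (ẋ'−ẋ)/dt = (-1.572183010−-1.711557524)/0.022147 = 6.293155
  θ̈ = (θ̇'−θ̇)/dt = (-0.613636353−-0.481863954)/0.022147 = -5.949898
  sinθ=-0.064563, cosθ=0.997914
  F = (M+m)·ẍ + m·l·cosθ·θ̈ − m·l·sinθ·θ̇² = 3.497497 + -0.267662 − -0.000676 = 3.230510
step 2→3:
  ẍ = (ẋ'−ẋ)/dt = (-1.215135962−-1.572183010)/0.022147 = 16.121689
  θ̈ = (θ̇'−θ̇)/dt = (-0.934115801−-0.613636353)/0.022147 = -14.470558
  sinθ=-0.075208, cosθ=0.997168
  F = (M+m)·ẍ + m·l·cosθ·θ̈ − m·l·sinθ·θ̇² = 8.959822 + -0.650487 − -0.001277 = 8.310612
step 3→4:
  ẍ = (ẋ'−ẋ)/dt = (-1.594869990−-1.215135962)/0.022147 = -17.146071
  θ̈ = (θ̇'−θ̇)/dt = (-0.625188535−-0.934115801)/0.022147 = 13.948944
  sinθ=-0.088753, cosθ=0.996054
  F = (M+m)·ẍ + m·l·cosθ·θ̈ − m·l·sinθ·θ̇² = -9.529135 + 0.626338 − -0.003491 = -8.899305
step 4→5:
  ẍ = (ẋ'−ẋ)/dt = (-0.961577435−-1.594869990)/0.022147 = 28.594959
  θ̈ = (θ̇'−θ̇)/dt = (-1.187398756−-0.625188535)/0.022147 = -25.385390
  sinθ=-0.109338, cosθ=0.994005
  F = (M+m)·ẍ + m·l·cosθ·θ̈ − m·l·sinθ·θ̇² = 15.891992 + -1.137515 − -0.001927 = 14.756403
step 5→6:
  ẍ = (ẋ'−ẋ)/dt = (-1.207066639−-0.961577435)/0.022147 = -11.084535
  θ̈ = (θ̇'−θ̇)/dt = (-1.000744798−-1.187398756)/0.022147 = 8.427957
  sinθ=-0.123091, cosθ=0.992395
  F = (M+m)·ẍ + m·l·cosθ·θ̈ − m·l·sinθ·θ̇² = -6.160364 + 0.377044 − -0.007824 = -5.775496
step 6→7:
  ẍ = (ẋ'−ẋ)/dt = (-1.326371906−-1.207066639)/0.022147 = -5.386972
  θ̈ = (θ̇'−θ̇)/dt = (-0.927102060−-1.000744798)/0.022147 = 3.325179
  sinθ=-0.149142, cosθ=0.988816
  F = (M+m)·ẍ + m·l·cosθ·θ̈ − m·l·sinθ·θ̇² = -2.993874 + 0.148223 − -0.006733 = -2.838918

F_0 = -6.010821 N
F_1 = 3.230510 N
F_2 = 8.310612 N
F_3 = -8.899305 N
F_4 = 14.756403 N
F_5 = -5.775496 N
F_6 = -2.838918 N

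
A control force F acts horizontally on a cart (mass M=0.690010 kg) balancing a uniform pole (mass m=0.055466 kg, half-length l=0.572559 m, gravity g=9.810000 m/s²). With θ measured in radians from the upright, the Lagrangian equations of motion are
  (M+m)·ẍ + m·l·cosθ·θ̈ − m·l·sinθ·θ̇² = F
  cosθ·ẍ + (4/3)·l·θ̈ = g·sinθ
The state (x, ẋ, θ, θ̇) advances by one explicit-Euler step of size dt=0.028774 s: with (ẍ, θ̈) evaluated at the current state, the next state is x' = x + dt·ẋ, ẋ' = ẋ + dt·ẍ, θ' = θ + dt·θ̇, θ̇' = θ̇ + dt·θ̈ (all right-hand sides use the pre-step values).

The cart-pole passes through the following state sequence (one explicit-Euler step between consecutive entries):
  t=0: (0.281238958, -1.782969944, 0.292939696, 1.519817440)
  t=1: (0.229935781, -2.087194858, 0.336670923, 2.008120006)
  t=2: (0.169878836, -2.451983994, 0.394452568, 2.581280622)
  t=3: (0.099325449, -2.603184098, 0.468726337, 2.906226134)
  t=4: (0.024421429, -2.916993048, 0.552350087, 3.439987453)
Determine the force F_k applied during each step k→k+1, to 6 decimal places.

F_0 = -7.387058 N
F_1 = -8.896175 N
F_2 = -3.667509 N
F_3 = -7.725758 N

step 0→1:
  ẍ = (ẋ'−ẋ)/dt = (-2.087194858−-1.782969944)/0.028774 = -10.572910
  θ̈ = (θ̇'−θ̇)/dt = (2.008120006−1.519817440)/0.028774 = 16.970271
  sinθ=0.288768, cosθ=0.957399
  F = (M+m)·ẍ + m·l·cosθ·θ̈ − m·l·sinθ·θ̇² = -7.881851 + 0.515975 − 0.021183 = -7.387058
step 1→2:
  ẍ = (ẋ'−ẋ)/dt = (-2.451983994−-2.087194858)/0.028774 = -12.677735
  θ̈ = (θ̇'−θ̇)/dt = (2.581280622−2.008120006)/0.028774 = 19.919393
  sinθ=0.330347, cosθ=0.943860
  F = (M+m)·ẍ + m·l·cosθ·θ̈ − m·l·sinθ·θ̇² = -9.450947 + 0.597077 − 0.042305 = -8.896175
step 2→3:
  ẍ = (ẋ'−ẋ)/dt = (-2.603184098−-2.451983994)/0.028774 = -5.254747
  θ̈ = (θ̇'−θ̇)/dt = (2.906226134−2.581280622)/0.028774 = 11.293025
  sinθ=0.384303, cosθ=0.923207
  F = (M+m)·ẍ + m·l·cosθ·θ̈ − m·l·sinθ·θ̇² = -3.917288 + 0.331098 − 0.081319 = -3.667509
step 3→4:
  ẍ = (ẋ'−ẋ)/dt = (-2.916993048−-2.603184098)/0.028774 = -10.905990
  θ̈ = (θ̇'−θ̇)/dt = (3.439987453−2.906226134)/0.028774 = 18.550126
  sinθ=0.451750, cosθ=0.892144
  F = (M+m)·ẍ + m·l·cosθ·θ̈ − m·l·sinθ·θ̇² = -8.130154 + 0.525568 − 0.121173 = -7.725758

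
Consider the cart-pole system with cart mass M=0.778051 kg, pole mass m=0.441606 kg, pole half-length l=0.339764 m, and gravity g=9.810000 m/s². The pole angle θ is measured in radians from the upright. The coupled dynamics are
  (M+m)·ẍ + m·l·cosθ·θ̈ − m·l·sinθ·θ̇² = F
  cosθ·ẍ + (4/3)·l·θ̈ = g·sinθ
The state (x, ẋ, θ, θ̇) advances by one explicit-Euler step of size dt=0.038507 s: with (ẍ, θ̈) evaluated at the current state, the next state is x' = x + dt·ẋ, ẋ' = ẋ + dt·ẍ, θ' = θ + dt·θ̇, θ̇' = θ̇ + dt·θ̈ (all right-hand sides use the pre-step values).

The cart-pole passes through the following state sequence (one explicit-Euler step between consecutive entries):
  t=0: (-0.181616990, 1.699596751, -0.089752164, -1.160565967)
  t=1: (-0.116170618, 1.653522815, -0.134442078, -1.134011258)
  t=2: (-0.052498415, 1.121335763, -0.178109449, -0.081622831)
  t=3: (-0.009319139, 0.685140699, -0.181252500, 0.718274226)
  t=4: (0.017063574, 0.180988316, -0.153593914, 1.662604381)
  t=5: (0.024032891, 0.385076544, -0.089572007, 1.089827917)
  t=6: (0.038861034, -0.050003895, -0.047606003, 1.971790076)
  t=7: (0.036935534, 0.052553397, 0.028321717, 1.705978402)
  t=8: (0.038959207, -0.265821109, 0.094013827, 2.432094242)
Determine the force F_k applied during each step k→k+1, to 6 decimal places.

step 0→1:
  ẍ = (ẋ'−ẋ)/dt = (1.653522815−1.699596751)/0.038507 = -1.196508
  θ̈ = (θ̇'−θ̇)/dt = (-1.134011258−-1.160565967)/0.038507 = 0.689607
  sinθ=-0.089632, cosθ=0.995975
  F = (M+m)·ẍ + m·l·cosθ·θ̈ − m·l·sinθ·θ̇² = -1.459329 + 0.103053 − -0.018114 = -1.338162
step 1→2:
  ẍ = (ẋ'−ẋ)/dt = (1.121335763−1.653522815)/0.038507 = -13.820527
  θ̈ = (θ̇'−θ̇)/dt = (-0.081622831−-1.134011258)/0.038507 = 27.329795
  sinθ=-0.134037, cosθ=0.990976
  F = (M+m)·ẍ + m·l·cosθ·θ̈ − m·l·sinθ·θ̇² = -16.856303 + 4.063609 − -0.025863 = -12.766831
step 2→3:
  ẍ = (ẋ'−ẋ)/dt = (0.685140699−1.121335763)/0.038507 = -11.327682
  θ̈ = (θ̇'−θ̇)/dt = (0.718274226−-0.081622831)/0.038507 = 20.772770
  sinθ=-0.177169, cosθ=0.984180
  F = (M+m)·ẍ + m·l·cosθ·θ̈ − m·l·sinθ·θ̇² = -13.815887 + 3.067478 − -0.000177 = -10.748232
step 3→4:
  ẍ = (ẋ'−ẋ)/dt = (0.180988316−0.685140699)/0.038507 = -13.092487
  θ̈ = (θ̇'−θ̇)/dt = (1.662604381−0.718274226)/0.038507 = 24.523597
  sinθ=-0.180262, cosθ=0.983619
  F = (M+m)·ẍ + m·l·cosθ·θ̈ − m·l·sinθ·θ̇² = -15.968343 + 3.619289 − -0.013954 = -12.335100
step 4→5:
  ẍ = (ẋ'−ẋ)/dt = (0.385076544−0.180988316)/0.038507 = 5.300029
  θ̈ = (θ̇'−θ̇)/dt = (1.089827917−1.662604381)/0.038507 = -14.874606
  sinθ=-0.152991, cosθ=0.988228
  F = (M+m)·ẍ + m·l·cosθ·θ̈ − m·l·sinθ·θ̇² = 6.464218 + -2.205539 − -0.063453 = 4.322132
step 5→6:
  ẍ = (ẋ'−ẋ)/dt = (-0.050003895−0.385076544)/0.038507 = -11.298736
  θ̈ = (θ̇'−θ̇)/dt = (1.971790076−1.089827917)/0.038507 = 22.903944
  sinθ=-0.089452, cosθ=0.995991
  F = (M+m)·ẍ + m·l·cosθ·θ̈ − m·l·sinθ·θ̇² = -13.780583 + 3.422773 − -0.015941 = -10.341869
step 6→7:
  ẍ = (ẋ'−ẋ)/dt = (0.052553397−-0.050003895)/0.038507 = 2.663342
  θ̈ = (θ̇'−θ̇)/dt = (1.705978402−1.971790076)/0.038507 = -6.902944
  sinθ=-0.047588, cosθ=0.998867
  F = (M+m)·ẍ + m·l·cosθ·θ̈ − m·l·sinθ·θ̇² = 3.248363 + -1.034557 − -0.027761 = 2.241567
step 7→8:
  ẍ = (ẋ'−ẋ)/dt = (-0.265821109−0.052553397)/0.038507 = -8.267964
  θ̈ = (θ̇'−θ̇)/dt = (2.432094242−1.705978402)/0.038507 = 18.856723
  sinθ=0.028318, cosθ=0.999599
  F = (M+m)·ẍ + m·l·cosθ·θ̈ − m·l·sinθ·θ̇² = -10.084081 + 2.828162 − 0.012366 = -7.268284

F_0 = -1.338162 N
F_1 = -12.766831 N
F_2 = -10.748232 N
F_3 = -12.335100 N
F_4 = 4.322132 N
F_5 = -10.341869 N
F_6 = 2.241567 N
F_7 = -7.268284 N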